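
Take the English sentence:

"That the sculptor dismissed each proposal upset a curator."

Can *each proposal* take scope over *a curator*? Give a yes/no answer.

Structurally, *each proposal* is inside the sentential subject *that the sculptor dismissed each proposal*.
The subject-island constraint blocks QR out of a clausal subject.
So *each proposal* cannot raise to a position above *a curator*.

No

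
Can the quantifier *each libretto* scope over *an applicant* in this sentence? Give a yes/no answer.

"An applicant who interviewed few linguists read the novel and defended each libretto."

The DP *each libretto* is contained in one conjunct of the coordinate structure (*defended each libretto*).
Coordinate structures are islands for non-across-the-board movement, QR included.
Hence only narrow scope for *each libretto* (under *an applicant*) survives.

No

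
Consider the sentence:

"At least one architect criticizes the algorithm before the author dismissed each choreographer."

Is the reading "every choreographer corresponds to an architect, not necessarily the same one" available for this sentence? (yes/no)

The described interpretation is the *each choreographer* > *at least one architect* scoping.
*each choreographer* occurs within the adjunct clause *before the author dismissed each choreographer*.
Adjuncts are opaque for quantifier raising; a quantifier in an adjunct stays inside it.
The inverse ordering *each choreographer* > *at least one architect* is therefore underivable.

No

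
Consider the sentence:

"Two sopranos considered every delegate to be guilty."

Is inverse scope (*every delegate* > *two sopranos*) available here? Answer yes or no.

Yes

This is an ECM construction: *every delegate* is the infinitival subject, Case-marked by the matrix verb, and the infinitive is transparent for QR.
No island intervenes, so both surface and inverse scope are derivable.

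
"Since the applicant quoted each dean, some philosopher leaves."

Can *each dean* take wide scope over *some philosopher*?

No

Structurally, *each dean* is inside the adjunct clause *since the applicant quoted each dean*.
Adjunct clauses are scope islands: a quantifier inside an adjunct cannot raise into the matrix clause.
There is no licit LF on which *each dean* c-commands *some philosopher*.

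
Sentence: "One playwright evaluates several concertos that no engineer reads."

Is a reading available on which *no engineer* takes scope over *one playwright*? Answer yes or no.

The target quantifier *no engineer* is part of the relative clause *that no engineer reads* modifying *several concertos*.
Relative clauses block scope extraction: QR cannot target a position outside the modified NP.
The inverse ordering *no engineer* > *one playwright* is therefore underivable.

No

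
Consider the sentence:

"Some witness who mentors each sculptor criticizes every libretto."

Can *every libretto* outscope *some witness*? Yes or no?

Yes

*every libretto* is a matrix argument; only *some witness* is modified by the relative clause *who mentors each sculptor*, so the RC island is irrelevant to the target quantifier.
Since no island is crossed, the inverse ordering is licensed alongside surface scope.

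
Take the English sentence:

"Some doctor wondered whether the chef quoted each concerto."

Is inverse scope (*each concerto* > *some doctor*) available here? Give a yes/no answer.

No

The DP *each concerto* is contained in the embedded question *whether the chef quoted each concerto*.
An indirect question is a wh-island; the filled [Spec,CP] blocks QR across the CP edge.
The inverse ordering *each concerto* > *some doctor* is therefore underivable.
(Only the surface reading survives: one fixed doctor with respect to all the relevant concertos.)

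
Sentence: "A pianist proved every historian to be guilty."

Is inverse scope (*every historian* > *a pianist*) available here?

Yes

This is an ECM construction: *every historian* is the infinitival subject, Case-marked by the matrix verb, and the infinitive is transparent for QR.
With no island boundary between them, the object can take inverse scope over the subject via ordinary QR within the clause.
Both orderings are possible: *a pianist* > *every historian* and *every historian* > *a pianist*.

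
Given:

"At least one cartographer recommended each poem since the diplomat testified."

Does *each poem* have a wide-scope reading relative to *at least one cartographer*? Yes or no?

Neither queried DP is inside the adjunct, so the adjunct-island constraint does not apply.
With no island boundary between them, the object can take inverse scope over the subject via ordinary QR within the clause.
The sentence is scopally ambiguous between *at least one cartographer* > *each poem* and *each poem* > *at least one cartographer*.

Yes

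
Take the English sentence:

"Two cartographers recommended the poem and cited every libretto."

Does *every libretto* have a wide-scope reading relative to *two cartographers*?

No

Structurally, *every libretto* is inside one conjunct of the coordinate structure (*cited every libretto*).
QR out of a conjunct would have to apply non-ATB, which the CSC forbids.
So the wide-scope reading for *every libretto* is blocked.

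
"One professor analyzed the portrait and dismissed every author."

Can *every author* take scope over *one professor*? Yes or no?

No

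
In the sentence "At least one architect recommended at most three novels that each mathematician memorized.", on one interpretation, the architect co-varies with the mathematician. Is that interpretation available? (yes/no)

No

The paraphrase describes the scope ordering *each mathematician* > *at least one architect*.
The DP *each mathematician* is contained in the relative clause *that each mathematician memorized* modifying *at most three novels*.
The relative clause forms an island for QR, so the quantifier is confined to the head noun's restrictor.
So the wide-scope reading for *each mathematician* is blocked.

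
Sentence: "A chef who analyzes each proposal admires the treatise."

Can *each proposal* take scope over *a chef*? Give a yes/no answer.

No

*each proposal* is embedded in the relative clause *who analyzes each proposal*.
Quantifiers inside a relative clause are trapped there; the RC boundary blocks QR.
So the wide-scope reading for *each proposal* is blocked.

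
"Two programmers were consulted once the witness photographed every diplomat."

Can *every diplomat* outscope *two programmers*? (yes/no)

The target quantifier *every diplomat* is part of the adjunct clause *once the witness photographed every diplomat*.
The adjunct-island constraint bars QR out of an adverbial clause.
So *every diplomat* cannot raise to a position above *two programmers*.

No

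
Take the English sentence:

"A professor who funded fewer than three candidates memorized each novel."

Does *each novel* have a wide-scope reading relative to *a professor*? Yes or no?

*each novel* sits in the matrix clause, not in the relative clause on *a professor*.
Clause-internal QR can adjoin the lower DP above the subject, yielding the inverse reading.
So *each novel* > *a professor* is among the available readings.

Yes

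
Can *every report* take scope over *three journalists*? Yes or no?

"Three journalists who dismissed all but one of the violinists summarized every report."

*every report* is a matrix argument; only *three journalists* is modified by the relative clause *who dismissed all but one of the violinists*, so the RC island is irrelevant to the target quantifier.
Since no island is crossed, the inverse ordering is licensed alongside surface scope.

Yes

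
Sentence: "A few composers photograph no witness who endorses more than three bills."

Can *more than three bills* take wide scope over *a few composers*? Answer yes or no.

No

*more than three bills* occurs within the relative clause *who endorses more than three bills* modifying *no witness*.
The relative clause forms an island for QR, so the quantifier is confined to the head noun's restrictor.
There is no licit LF on which *more than three bills* c-commands *a few composers*.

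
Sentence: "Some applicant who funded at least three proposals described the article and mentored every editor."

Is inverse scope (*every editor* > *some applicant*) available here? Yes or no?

The target quantifier *every editor* is part of one conjunct of the coordinate structure (*mentored every editor*).
Coordinate structures are islands for non-across-the-board movement, QR included.
The inverse ordering *every editor* > *some applicant* is therefore underivable.

No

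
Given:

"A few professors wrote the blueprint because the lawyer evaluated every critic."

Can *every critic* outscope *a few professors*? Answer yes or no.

No

*every critic* is embedded in the adjunct clause *because the lawyer evaluated every critic*.
Adjunct clauses are scope islands: a quantifier inside an adjunct cannot raise into the matrix clause.
There is no licit LF on which *every critic* c-commands *a few professors*.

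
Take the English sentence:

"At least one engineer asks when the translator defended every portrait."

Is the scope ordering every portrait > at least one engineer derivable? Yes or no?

No

The DP *every portrait* is contained in the embedded question *when the translator defended every portrait*.
Embedded questions are wh-islands: a quantifier inside an indirect question cannot QR into the matrix clause.
So *every portrait* cannot raise to a position above *at least one engineer*.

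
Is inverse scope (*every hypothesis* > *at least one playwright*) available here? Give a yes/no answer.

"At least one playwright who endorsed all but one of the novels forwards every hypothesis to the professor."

Yes

*every hypothesis* sits in the matrix clause, not in the relative clause on *at least one playwright*.
Nothing blocks QR of the lower DP to a position above the higher one, so inverse scope is available.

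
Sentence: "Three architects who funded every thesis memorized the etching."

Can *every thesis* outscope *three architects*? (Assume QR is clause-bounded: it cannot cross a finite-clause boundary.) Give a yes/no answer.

No

The target quantifier *every thesis* is part of the relative clause *who funded every thesis*.
Quantifiers inside a relative clause are trapped there; the RC boundary blocks QR.
*every thesis* is confined to the island and cannot take scope over *three architects*.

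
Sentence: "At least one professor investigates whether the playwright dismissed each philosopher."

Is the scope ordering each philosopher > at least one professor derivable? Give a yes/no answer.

No

*each philosopher* is embedded in the embedded question *whether the playwright dismissed each philosopher*.
QR across an interrogative CP boundary is ruled out as a wh-island violation.
So *each philosopher* cannot raise to a position above *at least one professor*.
(Only the surface reading survives: one fixed professor with respect to all the relevant philosophers.)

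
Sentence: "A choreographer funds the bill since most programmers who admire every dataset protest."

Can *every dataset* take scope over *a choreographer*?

No

The target quantifier *every dataset* is part of the relative clause *who admire every dataset*, which is itself inside the adjunct *since most programmers who admire every dataset protest*.
Even if one barrier were somehow void, the other would still block QR.
So *every dataset* cannot raise to a position above *a choreographer*.
(Only the surface reading survives: one fixed choreographer with respect to all the relevant datasets.)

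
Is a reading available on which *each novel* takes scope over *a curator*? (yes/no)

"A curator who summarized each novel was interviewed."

No

The target quantifier *each novel* is part of the relative clause *who summarized each novel*.
Relative clauses are scope islands: a quantifier cannot QR out of a relative clause to take scope in the matrix clause.
The inverse ordering *each novel* > *a curator* is therefore underivable.
(Only the surface reading survives: one fixed curator with respect to all the relevant novels.)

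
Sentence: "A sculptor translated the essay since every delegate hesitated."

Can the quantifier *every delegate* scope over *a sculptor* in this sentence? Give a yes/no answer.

No

*every delegate* sits inside the adjunct clause *since every delegate hesitated*.
Scope out of an adjunct clause is unavailable: QR respects the adjunct-island constraint.
*every delegate* > *a sculptor* would require crossing that boundary, which is illicit.
(Only the surface reading survives: one fixed sculptor with respect to all the relevant delegates.)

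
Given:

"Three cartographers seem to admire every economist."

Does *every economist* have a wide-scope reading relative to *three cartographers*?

Yes

Infinitival complements of raising predicates do not block QR; *every economist* and *three cartographers* are effectively clausemates.
With no island boundary between them, the object can take inverse scope over the subject via ordinary QR within the clause.
Both orderings are possible: *three cartographers* > *every economist* and *every economist* > *three cartographers*.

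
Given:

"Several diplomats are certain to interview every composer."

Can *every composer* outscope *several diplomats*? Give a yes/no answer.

The matrix predicate is a raising verb, whose infinitival complement is not a scope island — *every composer* can QR into the matrix clause.
Nothing blocks QR of the lower DP to a position above the higher one, so inverse scope is available.

Yes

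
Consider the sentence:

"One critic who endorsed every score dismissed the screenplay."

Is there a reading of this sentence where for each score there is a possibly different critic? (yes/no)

No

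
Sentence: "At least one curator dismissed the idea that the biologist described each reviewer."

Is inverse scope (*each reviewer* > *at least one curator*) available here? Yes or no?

No

The DP *each reviewer* is contained in the complex NP *the idea that the biologist described each reviewer*.
A that-clause complement to a noun is an island; QR cannot cross the NP boundary.
*each reviewer* is confined to the island and cannot take scope over *at least one curator*.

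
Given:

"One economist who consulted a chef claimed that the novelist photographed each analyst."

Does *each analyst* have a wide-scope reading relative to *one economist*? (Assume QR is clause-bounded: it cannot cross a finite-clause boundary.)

No

The target quantifier *each analyst* is part of the finite complement clause *that the novelist photographed each analyst*.
With QR restricted to its own tensed clause, the embedded quantifier cannot reach a matrix scope position.
*each analyst* is confined to the island and cannot take scope over *one economist*.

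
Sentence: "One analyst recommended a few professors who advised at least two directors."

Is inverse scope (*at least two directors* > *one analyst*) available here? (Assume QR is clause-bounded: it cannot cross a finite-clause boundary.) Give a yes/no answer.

No

*at least two directors* is embedded in the relative clause *who advised at least two directors* modifying *a few professors*.
Relative clauses are scope islands: a quantifier cannot QR out of a relative clause to take scope in the matrix clause.
So *at least two directors* cannot raise to a position above *one analyst*.
(Only the surface reading survives: one fixed analyst with respect to all the relevant directors.)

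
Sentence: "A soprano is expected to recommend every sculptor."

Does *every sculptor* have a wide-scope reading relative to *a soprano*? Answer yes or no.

Yes

The matrix predicate is a raising verb, whose infinitival complement is not a scope island — *every sculptor* can QR into the matrix clause.
Since no island is crossed, the inverse ordering is licensed alongside surface scope.
So *every sculptor* > *a soprano* is among the available readings.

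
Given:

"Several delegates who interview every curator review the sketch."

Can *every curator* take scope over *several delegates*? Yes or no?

No

*every curator* sits inside the relative clause *who interview every curator*.
The relative clause forms an island for QR, so the quantifier is confined to the head noun's restrictor.
There is no licit LF on which *every curator* c-commands *several delegates*.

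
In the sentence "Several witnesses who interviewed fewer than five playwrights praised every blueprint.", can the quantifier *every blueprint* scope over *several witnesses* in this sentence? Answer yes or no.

*every blueprint* is a matrix argument; only *several witnesses* is modified by the relative clause *who interviewed fewer than five playwrights*, so the RC island is irrelevant to the target quantifier.
Clause-internal QR can adjoin the lower DP above the subject, yielding the inverse reading.

Yes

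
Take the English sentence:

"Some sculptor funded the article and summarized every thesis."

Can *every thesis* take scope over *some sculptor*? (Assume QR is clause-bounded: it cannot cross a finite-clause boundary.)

No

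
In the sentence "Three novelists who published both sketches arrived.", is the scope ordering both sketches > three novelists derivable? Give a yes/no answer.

*both sketches* sits inside the relative clause *who published both sketches*.
QR out of a relative clause is ruled out by the relative-clause island constraint.
There is no licit LF on which *both sketches* c-commands *three novelists*.

No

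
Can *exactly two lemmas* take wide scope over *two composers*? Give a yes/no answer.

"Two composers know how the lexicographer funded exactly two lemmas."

No

Structurally, *exactly two lemmas* is inside the embedded question *how the lexicographer funded exactly two lemmas*.
Embedded questions are wh-islands: a quantifier inside an indirect question cannot QR into the matrix clause.
There is no licit LF on which *exactly two lemmas* c-commands *two composers*.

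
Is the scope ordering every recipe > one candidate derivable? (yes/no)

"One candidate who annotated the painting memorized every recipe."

Yes

The RC *who annotated the painting* is an island, but *every recipe* is not inside it — it is the matrix object, a clausemate of *one candidate*.
With no island boundary between them, the object can take inverse scope over the subject via ordinary QR within the clause.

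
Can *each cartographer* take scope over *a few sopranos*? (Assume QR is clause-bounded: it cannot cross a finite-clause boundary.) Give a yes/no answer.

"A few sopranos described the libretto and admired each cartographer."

The target quantifier *each cartographer* is part of one conjunct of the coordinate structure (*admired each cartographer*).
Coordinate structures are islands for non-across-the-board movement, QR included.
There is no licit LF on which *each cartographer* c-commands *a few sopranos*.

No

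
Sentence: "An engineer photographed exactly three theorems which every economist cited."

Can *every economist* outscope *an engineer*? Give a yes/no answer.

No

Structurally, *every economist* is inside the relative clause *which every economist cited* modifying *exactly three theorems*.
Relative clauses block scope extraction: QR cannot target a position outside the modified NP.
The inverse ordering *every economist* > *an engineer* is therefore underivable.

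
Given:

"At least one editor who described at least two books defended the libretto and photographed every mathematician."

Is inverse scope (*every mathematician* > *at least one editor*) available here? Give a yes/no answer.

No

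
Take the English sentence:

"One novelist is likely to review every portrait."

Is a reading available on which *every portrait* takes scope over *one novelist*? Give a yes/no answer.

Yes

*every portrait* is the object of the infinitival complement of a raising predicate; raising infinitives are transparent for QR, so the two DPs are in effect clausemates.
Clause-internal QR can adjoin the lower DP above the subject, yielding the inverse reading.
The sentence is scopally ambiguous between *one novelist* > *every portrait* and *every portrait* > *one novelist*.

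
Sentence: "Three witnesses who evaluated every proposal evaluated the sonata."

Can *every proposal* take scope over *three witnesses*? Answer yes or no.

No

*every proposal* is embedded in the relative clause *who evaluated every proposal*.
A relative clause is a scope island — quantifier raising cannot cross its boundary.
So *every proposal* cannot raise high enough to outscope *three witnesses*; only the surface ordering *three witnesses* > *every proposal* is available.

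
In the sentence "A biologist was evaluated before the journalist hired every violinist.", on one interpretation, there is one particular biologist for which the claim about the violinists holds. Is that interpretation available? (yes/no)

Yes

The described interpretation is the *a biologist* > *every violinist* scoping.
Surface scope (*a biologist* > *every violinist*) is always derivable; islands only block QR, not in-situ interpretation.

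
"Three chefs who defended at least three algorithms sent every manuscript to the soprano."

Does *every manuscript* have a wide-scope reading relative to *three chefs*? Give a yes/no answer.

*every manuscript* is a matrix argument; only *three chefs* is modified by the relative clause *who defended at least three algorithms*, so the RC island is irrelevant to the target quantifier.
No island intervenes, so both surface and inverse scope are derivable.
So *every manuscript* > *three chefs* is among the available readings.

Yes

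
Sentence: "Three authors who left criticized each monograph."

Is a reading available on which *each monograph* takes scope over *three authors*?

Yes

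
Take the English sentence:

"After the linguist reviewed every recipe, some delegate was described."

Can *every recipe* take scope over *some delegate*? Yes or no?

The target quantifier *every recipe* is part of the adjunct clause *after the linguist reviewed every recipe*.
Since the clause is an adjunct (not a complement), the Adjunct Condition blocks QR across its edge.
There is no licit LF on which *every recipe* c-commands *some delegate*.

No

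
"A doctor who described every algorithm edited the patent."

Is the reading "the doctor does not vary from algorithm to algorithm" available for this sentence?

Yes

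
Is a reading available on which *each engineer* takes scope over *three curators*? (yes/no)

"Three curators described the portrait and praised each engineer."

The target quantifier *each engineer* is part of one conjunct of the coordinate structure (*praised each engineer*).
The Coordinate Structure Constraint blocks movement (including QR) out of a single conjunct.
The inverse ordering *each engineer* > *three curators* is therefore underivable.

No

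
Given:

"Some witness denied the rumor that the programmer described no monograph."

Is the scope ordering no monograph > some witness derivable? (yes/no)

No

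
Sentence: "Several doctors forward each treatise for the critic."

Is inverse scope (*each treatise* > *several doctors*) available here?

Yes

Both DPs are arguments of the same predicate; there is no clause or island boundary between them.
QR within a single clause is free, so the lower quantifier may take scope over the higher one.
So *each treatise* > *several doctors* is among the available readings.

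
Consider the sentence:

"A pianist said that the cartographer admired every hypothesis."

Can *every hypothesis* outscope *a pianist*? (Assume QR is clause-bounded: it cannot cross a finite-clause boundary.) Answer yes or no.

No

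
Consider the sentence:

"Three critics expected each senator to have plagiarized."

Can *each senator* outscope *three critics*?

Yes

*each senator* is the subject of an ECM infinitive — the infinitival complement of an ECM verb is not a scope island, so *each senator* can raise into the matrix clause.
Since no island is crossed, the inverse ordering is licensed alongside surface scope.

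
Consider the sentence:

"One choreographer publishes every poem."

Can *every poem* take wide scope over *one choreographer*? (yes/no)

Yes

*one choreographer* and *every poem* are co-arguments of the matrix verb, with nothing but a clause-internal boundary between them.
Since no island is crossed, the inverse ordering is licensed alongside surface scope.
So *every poem* > *one choreographer* is among the available readings.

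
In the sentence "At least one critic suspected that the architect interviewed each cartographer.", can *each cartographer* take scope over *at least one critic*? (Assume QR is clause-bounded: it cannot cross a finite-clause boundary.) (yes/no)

No

*each cartographer* occurs within the finite complement clause *that the architect interviewed each cartographer*.
Under clause-bounded QR, a quantifier in an embedded finite clause cannot raise into the matrix clause.
*each cartographer* is confined to the island and cannot take scope over *at least one critic*.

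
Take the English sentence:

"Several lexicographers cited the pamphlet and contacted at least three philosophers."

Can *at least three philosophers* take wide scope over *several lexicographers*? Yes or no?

*at least three philosophers* is embedded in one conjunct of the coordinate structure (*contacted at least three philosophers*).
The Coordinate Structure Constraint blocks movement (including QR) out of a single conjunct.
The inverse ordering *at least three philosophers* > *several lexicographers* is therefore underivable.

No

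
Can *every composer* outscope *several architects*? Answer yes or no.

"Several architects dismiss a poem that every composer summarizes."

No

The target quantifier *every composer* is part of the relative clause *that every composer summarizes* modifying *a poem*.
The relative clause forms an island for QR, so the quantifier is confined to the head noun's restrictor.
The inverse ordering *every composer* > *several architects* is therefore underivable.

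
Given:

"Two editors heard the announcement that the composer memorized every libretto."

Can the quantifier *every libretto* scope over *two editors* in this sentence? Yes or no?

No

The DP *every libretto* is contained in the complex NP *the announcement that the composer memorized every libretto*.
The complex NP is opaque for QR — the quantifier is frozen inside the noun's complement.
So the wide-scope reading for *every libretto* is blocked.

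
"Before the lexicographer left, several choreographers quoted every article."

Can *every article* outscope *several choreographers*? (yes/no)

Neither queried DP is inside the adjunct, so the adjunct-island constraint does not apply.
No island intervenes, so both surface and inverse scope are derivable.
The sentence is scopally ambiguous between *several choreographers* > *every article* and *every article* > *several choreographers*.

Yes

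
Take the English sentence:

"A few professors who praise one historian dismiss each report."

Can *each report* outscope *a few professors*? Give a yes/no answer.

Yes

*each report* sits in the matrix clause, not in the relative clause on *a few professors*.
Nothing blocks QR of the lower DP to a position above the higher one, so inverse scope is available.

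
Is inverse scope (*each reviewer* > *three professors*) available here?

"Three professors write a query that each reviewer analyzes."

No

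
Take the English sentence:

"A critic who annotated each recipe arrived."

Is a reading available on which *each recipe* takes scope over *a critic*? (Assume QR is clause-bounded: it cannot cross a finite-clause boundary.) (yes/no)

No

Structurally, *each recipe* is inside the relative clause *who annotated each recipe*.
The relative clause forms an island for QR, so the quantifier is confined to the head noun's restrictor.
The inverse ordering *each recipe* > *a critic* is therefore underivable.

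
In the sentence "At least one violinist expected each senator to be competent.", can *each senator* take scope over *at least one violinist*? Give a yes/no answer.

Yes

The ECM infinitive is scope-transparent — *each senator* is free to raise above *at least one violinist*.
Nothing blocks QR of the lower DP to a position above the higher one, so inverse scope is available.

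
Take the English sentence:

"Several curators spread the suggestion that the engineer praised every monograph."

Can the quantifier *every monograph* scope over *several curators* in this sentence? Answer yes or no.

No

*every monograph* is embedded in the complex NP *the suggestion that the engineer praised every monograph*.
Noun-complement clauses are scope islands (the Complex NP Constraint): a quantifier inside one cannot scope into the matrix.
So *every monograph* cannot raise to a position above *several curators*.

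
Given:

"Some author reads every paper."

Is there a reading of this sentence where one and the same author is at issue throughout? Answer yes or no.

This is the *some author* > *every paper* reading.
Nothing needs to raise for *some author* > *every paper*, so no island constraint is at stake.

Yes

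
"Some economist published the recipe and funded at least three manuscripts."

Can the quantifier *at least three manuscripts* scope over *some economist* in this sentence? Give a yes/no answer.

No

Structurally, *at least three manuscripts* is inside one conjunct of the coordinate structure (*funded at least three manuscripts*).
QR out of a conjunct would have to apply non-ATB, which the CSC forbids.
So the wide-scope reading for *at least three manuscripts* is blocked.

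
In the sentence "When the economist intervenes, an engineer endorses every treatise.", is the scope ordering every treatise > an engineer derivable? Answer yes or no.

Yes

*every treatise* is a matrix argument; the adjunct is an island but the target quantifier is outside it.
QR within a single clause is free, so the lower quantifier may take scope over the higher one.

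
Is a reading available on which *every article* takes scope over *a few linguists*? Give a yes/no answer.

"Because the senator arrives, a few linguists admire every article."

Yes

Although there is an adjunct clause, *every article* is in the main clause, not inside the adjunct.
Clause-internal QR can adjoin the lower DP above the subject, yielding the inverse reading.
So *every article* > *a few linguists* is among the available readings.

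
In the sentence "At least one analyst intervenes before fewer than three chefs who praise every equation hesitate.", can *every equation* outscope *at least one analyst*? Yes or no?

No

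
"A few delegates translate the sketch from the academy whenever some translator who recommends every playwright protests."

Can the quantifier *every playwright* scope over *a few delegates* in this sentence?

No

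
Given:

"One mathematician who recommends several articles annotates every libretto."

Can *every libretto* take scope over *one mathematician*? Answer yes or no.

Yes

*every libretto* is a matrix argument; only *one mathematician* is modified by the relative clause *who recommends several articles*, so the RC island is irrelevant to the target quantifier.
Ordinary QR to a clause-peripheral position gives the wide-scope LF for the lower DP.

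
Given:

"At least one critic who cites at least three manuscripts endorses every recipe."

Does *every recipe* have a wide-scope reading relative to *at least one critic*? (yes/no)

Yes

The relative clause *who cites at least three manuscripts* modifies *at least one critic*, but *every recipe* is not inside that relative clause — it is an argument of the matrix verb.
No island intervenes, so both surface and inverse scope are derivable.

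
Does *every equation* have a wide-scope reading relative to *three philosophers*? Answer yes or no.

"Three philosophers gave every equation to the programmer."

*three philosophers* and *every equation* are co-arguments of the matrix verb, with nothing but a clause-internal boundary between them.
Nothing blocks QR of the lower DP to a position above the higher one, so inverse scope is available.
The sentence is scopally ambiguous between *three philosophers* > *every equation* and *every equation* > *three philosophers*.

Yes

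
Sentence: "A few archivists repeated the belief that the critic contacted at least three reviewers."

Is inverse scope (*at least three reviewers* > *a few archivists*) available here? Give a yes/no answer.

The target quantifier *at least three reviewers* is part of the complex NP *the belief that the critic contacted at least three reviewers*.
A that-clause complement to a noun is an island; QR cannot cross the NP boundary.
So the wide-scope reading for *at least three reviewers* is blocked.

No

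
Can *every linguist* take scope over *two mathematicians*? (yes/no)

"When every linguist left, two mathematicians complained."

*every linguist* is embedded in the adjunct clause *when every linguist left*.
Adjuncts are opaque for quantifier raising; a quantifier in an adjunct stays inside it.
So the wide-scope reading for *every linguist* is blocked.

No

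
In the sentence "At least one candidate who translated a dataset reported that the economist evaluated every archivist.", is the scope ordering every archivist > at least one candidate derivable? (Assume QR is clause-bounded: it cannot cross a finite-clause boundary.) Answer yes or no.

*every archivist* occurs within the finite complement clause *that the economist evaluated every archivist*.
With QR restricted to its own tensed clause, the embedded quantifier cannot reach a matrix scope position.
There is no licit LF on which *every archivist* c-commands *at least one candidate*.

No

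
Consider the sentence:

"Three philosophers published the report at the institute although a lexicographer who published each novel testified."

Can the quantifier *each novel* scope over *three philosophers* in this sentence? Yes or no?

Structurally, *each novel* is inside the relative clause *who published each novel*, which is itself inside the adjunct *although a lexicographer who published each novel testified*.
Nested islands: the RC island is itself inside an adjunct island, so wide scope is doubly excluded.
*each novel* > *three philosophers* would require crossing that boundary, which is illicit.

No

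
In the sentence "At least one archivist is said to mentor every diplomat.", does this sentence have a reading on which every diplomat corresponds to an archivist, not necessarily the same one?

Yes

That reading corresponds to *every diplomat* > *at least one archivist*.
Raising constructions are monoclausal for scope purposes; *every diplomat* is not separated from *at least one archivist* by any island.
Ordinary QR to a clause-peripheral position gives the wide-scope LF for the lower DP.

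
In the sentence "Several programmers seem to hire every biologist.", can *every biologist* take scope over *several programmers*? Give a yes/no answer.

Yes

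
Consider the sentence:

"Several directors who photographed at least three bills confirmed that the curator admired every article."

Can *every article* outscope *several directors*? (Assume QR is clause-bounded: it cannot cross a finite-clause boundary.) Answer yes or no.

No

The DP *every article* is contained in the finite complement clause *that the curator admired every article*.
With QR restricted to its own tensed clause, the embedded quantifier cannot reach a matrix scope position.
There is no licit LF on which *every article* c-commands *several directors*.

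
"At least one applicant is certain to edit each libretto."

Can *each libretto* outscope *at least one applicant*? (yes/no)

Infinitival complements of raising predicates do not block QR; *each libretto* and *at least one applicant* are effectively clausemates.
Nothing blocks QR of the lower DP to a position above the higher one, so inverse scope is available.
Both orderings are possible: *at least one applicant* > *each libretto* and *each libretto* > *at least one applicant*.

Yes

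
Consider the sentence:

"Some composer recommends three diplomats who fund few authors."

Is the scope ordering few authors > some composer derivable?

No

*few authors* sits inside the relative clause *who fund few authors* modifying *three diplomats*.
QR out of a relative clause is ruled out by the relative-clause island constraint.
So the wide-scope reading for *few authors* is blocked.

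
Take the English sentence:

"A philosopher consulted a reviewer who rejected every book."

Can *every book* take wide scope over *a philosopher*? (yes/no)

Structurally, *every book* is inside the relative clause *who rejected every book* modifying *a reviewer*.
Quantifiers inside a relative clause are trapped there; the RC boundary blocks QR.
Hence only narrow scope for *every book* (under *a philosopher*) survives.

No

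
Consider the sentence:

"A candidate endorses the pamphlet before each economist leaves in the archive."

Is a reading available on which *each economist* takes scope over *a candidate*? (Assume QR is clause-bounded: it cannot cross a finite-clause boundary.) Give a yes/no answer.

*each economist* occurs within the adjunct clause *before each economist leaves in the archive*.
Adjunct clauses are scope islands: a quantifier inside an adjunct cannot raise into the matrix clause.
There is no licit LF on which *each economist* c-commands *a candidate*.

No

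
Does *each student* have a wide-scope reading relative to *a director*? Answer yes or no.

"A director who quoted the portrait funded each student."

Yes

*each student* sits in the matrix clause, not in the relative clause on *a director*.
Since no island is crossed, the inverse ordering is licensed alongside surface scope.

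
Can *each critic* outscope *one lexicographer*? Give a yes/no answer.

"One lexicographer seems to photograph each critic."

Yes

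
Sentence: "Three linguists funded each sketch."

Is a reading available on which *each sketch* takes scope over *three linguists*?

*three linguists* and *each sketch* are co-arguments of the matrix verb, with nothing but a clause-internal boundary between them.
Since no island is crossed, the inverse ordering is licensed alongside surface scope.

Yes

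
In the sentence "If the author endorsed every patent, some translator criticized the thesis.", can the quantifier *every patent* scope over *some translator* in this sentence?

Structurally, *every patent* is inside the adjunct clause *if the author endorsed every patent*.
Since the clause is an adjunct (not a complement), the Adjunct Condition blocks QR across its edge.
So *every patent* cannot raise to a position above *some translator*.

No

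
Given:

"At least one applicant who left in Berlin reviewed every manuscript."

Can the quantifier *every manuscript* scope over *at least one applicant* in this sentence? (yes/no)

*every manuscript* is a matrix argument; only *at least one applicant* is modified by the relative clause *who left in Berlin*, so the RC island is irrelevant to the target quantifier.
QR within a single clause is free, so the lower quantifier may take scope over the higher one.
Both orderings are possible: *at least one applicant* > *every manuscript* and *every manuscript* > *at least one applicant*.

Yes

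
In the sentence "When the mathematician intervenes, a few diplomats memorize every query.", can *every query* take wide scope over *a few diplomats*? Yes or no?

Yes

Neither queried DP is inside the adjunct, so the adjunct-island constraint does not apply.
No island intervenes, so both surface and inverse scope are derivable.
The sentence is scopally ambiguous between *a few diplomats* > *every query* and *every query* > *a few diplomats*.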